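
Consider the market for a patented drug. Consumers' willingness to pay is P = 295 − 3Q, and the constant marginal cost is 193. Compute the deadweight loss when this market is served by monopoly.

DWL = 433.5

Competitive firms price at marginal cost: P = 193, giving Q = 34.
Monopoly sets MR = MC: 295 − 6Q = 193 ⇒ Q = 17, P = 295 − 3·17 = 244.
DWL is the triangle between Q = 17 and Q = 34: ½·(34 − 17)·(244 − 193) = 433.5.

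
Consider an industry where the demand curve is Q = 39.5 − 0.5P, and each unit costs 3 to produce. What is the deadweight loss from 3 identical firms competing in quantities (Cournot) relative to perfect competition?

DWL = 90.25

Inverting demand: P = 79 − 2Q.
Competitive firms price at marginal cost: P = 3, giving Q = 38.
With 3 symmetric Cournot firms, each firm's FOC gives 79 − 8q = 3, so q = 9.5, Q = 3·9.5 = 28.5, and P = 22.
DWL is the triangle between Q = 28.5 and Q = 38: ½·(38 − 28.5)·(22 − 3) = 90.25.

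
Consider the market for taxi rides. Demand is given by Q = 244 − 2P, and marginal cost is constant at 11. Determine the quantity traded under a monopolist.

Inverting demand: P = 122 − 0.5Q.
A monopolist chooses Q where MR = MC. MR = 122 − Q; setting this equal to 11 gives Q = 111 and P = 66.5.

Q = 111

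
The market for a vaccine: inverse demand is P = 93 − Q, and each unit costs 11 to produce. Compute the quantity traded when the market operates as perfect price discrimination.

Q = 82

A perfectly discriminating monopolist sells every unit with P(Q) ≥ MC(Q), so output equals the competitive quantity Q = 82. Each buyer pays their reservation price, so CS = 0 and the firm captures all surplus.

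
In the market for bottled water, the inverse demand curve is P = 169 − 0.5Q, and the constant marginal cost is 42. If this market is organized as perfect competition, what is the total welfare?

Competitive firms price at marginal cost: P = 42, giving Q = 254.
CS = ½·(169 − 42)·254 = 16129; PS = (42 − 42)·254 = 0; TS = 16129.

TS = 16129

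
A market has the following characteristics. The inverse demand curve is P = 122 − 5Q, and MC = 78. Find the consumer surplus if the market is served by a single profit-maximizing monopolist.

A monopolist chooses Q where MR = MC. MR = 122 − 10Q; setting this equal to 78 gives Q = 4.4 and P = 100.
CS = ½·(122 − 100)·4.4 = 48.4.

CS = 48.4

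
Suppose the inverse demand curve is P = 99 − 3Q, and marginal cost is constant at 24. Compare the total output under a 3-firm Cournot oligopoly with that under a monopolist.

Cournot: Q = 18.75; Monopoly: Q = 12.5

Cournot with 3 identical firms: the symmetric best-response condition is 99 − 12q = 24. Each firm produces q = 6.25, total output Q = 18.75, price P = 42.75.
Monopoly sets MR = MC: 99 − 6Q = 24 ⇒ Q = 12.5, P = 99 − 3·12.5 = 61.5.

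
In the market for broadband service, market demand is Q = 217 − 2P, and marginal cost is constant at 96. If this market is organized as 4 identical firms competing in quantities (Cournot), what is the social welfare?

TS = 150

Inverting demand: P = 108.5 − 0.5Q.
Cournot with 4 identical firms: the symmetric best-response condition is 108.5 − 2.5q = 96. Each firm produces q = 5, total output Q = 20, price P = 98.5.
CS = ½·(108.5 − 98.5)·20 = 100; PS = (98.5 − 96)·20 = 50; TS = 150.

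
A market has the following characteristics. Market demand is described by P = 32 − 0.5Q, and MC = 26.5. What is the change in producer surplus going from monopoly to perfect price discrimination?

A monopolist chooses Q where MR = MC. MR = 32 − Q; setting this equal to 26.5 gives Q = 5.5 and P = 29.25.
PS = (29.25 − 26.5)·5.5 = 15.125.
A perfectly discriminating monopolist sells every unit with P(Q) ≥ MC(Q), so output equals the competitive quantity Q = 11. Each buyer pays their reservation price, so CS = 0 and the firm captures all surplus.
PS = ½·(32 − 26.5)·11 = 30.25.
Change in producer surplus: 30.25 − 15.125 = 15.125.

Producer surplus rises by 15.125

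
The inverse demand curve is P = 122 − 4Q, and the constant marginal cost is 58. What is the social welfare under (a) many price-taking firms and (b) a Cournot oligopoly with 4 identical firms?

Perfect competition: P = MC = 58, so 122 − 4Q = 58 and Q = 16.
CS = ½·(122 − 58)·16 = 512; PS = (58 − 58)·16 = 0; TS = 512.
With 4 symmetric Cournot firms, each firm's FOC gives 122 − 20q = 58, so q = 3.2, Q = 4·3.2 = 12.8, and P = 70.8.
CS = ½·(122 − 70.8)·12.8 = 327.68; PS = (70.8 − 58)·12.8 = 163.84; TS = 491.52.

Competition: TS = 512; Cournot: TS = 491.52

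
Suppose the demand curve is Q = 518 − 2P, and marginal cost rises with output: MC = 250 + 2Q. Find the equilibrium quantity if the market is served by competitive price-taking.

Inverting demand: P = 259 − 0.5Q.
Under competition P = MC: 259 − 0.5Q = 250 + 2Q ⇒ Q = 3.6, P = 257.2.

Q = 3.6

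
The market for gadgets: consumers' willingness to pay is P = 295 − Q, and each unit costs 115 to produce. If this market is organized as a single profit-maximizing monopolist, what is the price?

A monopolist chooses Q where MR = MC. MR = 295 − 2Q; setting this equal to 115 gives Q = 90 and P = 205.

P = 205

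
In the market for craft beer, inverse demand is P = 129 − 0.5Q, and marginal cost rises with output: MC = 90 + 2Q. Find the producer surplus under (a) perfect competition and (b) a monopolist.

Competitive equilibrium sets price equal to marginal cost: 129 − 0.5Q = 90 + 2Q, so Q = 15.6 and P = 121.2.
PS = P·Q − VC(Q) = 121.2·15.6 − (90·15.6 + ½·2·15.6²) = 243.36.
Monopoly sets MR = MC: 129 − Q = 90 + 2Q ⇒ Q = 13, P = 129 − 0.5·13 = 122.5.
PS = P·Q − VC(Q) = 122.5·13 − (90·13 + ½·2·13²) = 253.5.

Competition: PS = 243.36; Monopoly: PS = 253.5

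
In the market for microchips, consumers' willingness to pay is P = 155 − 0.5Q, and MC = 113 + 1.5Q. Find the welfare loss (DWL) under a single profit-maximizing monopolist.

Under competition P = MC: 155 − 0.5Q = 113 + 1.5Q ⇒ Q = 21, P = 144.5.
A monopolist chooses Q where MR = MC. MR = 155 − Q; setting this equal to 113 + 1.5Q gives Q = 16.8 and P = 146.6.
CS = ½·(155 − 144.5)·21 = 110.25; PS = (144.5·21 − 113·21 − ½·1.5·21²) = 330.75; TS = 441.
CS = ½·(155 − 146.6)·16.8 = 70.56; PS = (146.6·16.8 − 113·16.8 − ½·1.5·16.8²) = 352.8; TS = 423.36.
DWL = 441 − 423.36 = 17.64.

DWL = 17.64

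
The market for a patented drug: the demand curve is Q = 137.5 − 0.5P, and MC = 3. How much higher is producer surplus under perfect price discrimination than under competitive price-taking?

Inverting demand: P = 275 − 2Q.
Perfect competition: P = MC = 3, so 275 − 2Q = 3 and Q = 136.
PS = (3 − 3)·136 = 0.
With perfect price discrimination, output is the efficient level Q = 136 (where demand meets MC), but every buyer pays their willingness to pay: CS = 0 and PS = total surplus.
PS = ½·(275 − 3)·136 = 18496.
Change in producer surplus: 18496 − 0 = 18496.

PS rises by 18496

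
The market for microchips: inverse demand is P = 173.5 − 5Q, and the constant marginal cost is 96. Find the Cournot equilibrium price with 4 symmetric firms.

P = 111.5

In a 4-firm Cournot equilibrium, symmetry and the first-order condition give q = (173.5 − 96)/(25) = 3.1. So Q = 12.4 and P = 111.5.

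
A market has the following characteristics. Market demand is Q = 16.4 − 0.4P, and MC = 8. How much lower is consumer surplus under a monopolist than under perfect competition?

Inverting demand: P = 41 − 2.5Q.
Perfect competition: P = MC = 8, so 41 − 2.5Q = 8 and Q = 13.2.
CS = ½·(41 − 8)·13.2 = 217.8.
Monopoly sets MR = MC: 41 − 5Q = 8 ⇒ Q = 6.6, P = 41 − 2.5·6.6 = 24.5.
CS = ½·(41 − 24.5)·6.6 = 54.45.
Change in consumer surplus: 54.45 − 217.8 = −163.35.

CS falls by 163.35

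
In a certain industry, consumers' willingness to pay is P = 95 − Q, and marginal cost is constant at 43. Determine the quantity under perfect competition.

Perfect competition: P = MC = 43, so 95 − Q = 43 and Q = 52.

Q = 52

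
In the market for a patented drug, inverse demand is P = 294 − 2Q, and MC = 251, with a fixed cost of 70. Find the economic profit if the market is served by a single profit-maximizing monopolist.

Monopoly sets MR = MC: 294 − 4Q = 251 ⇒ Q = 10.75, P = 294 − 2·10.75 = 272.5.
Profit = (272.5 − 251)·10.75 − 70 = 161.125.

Profit = 161.125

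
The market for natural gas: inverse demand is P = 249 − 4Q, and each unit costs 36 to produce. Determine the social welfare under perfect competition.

Under competition P = MC = 36, so Q = (249 − 36)/4 = 53.25.
CS = ½·(249 − 36)·53.25 = 5671.125; PS = (36 − 36)·53.25 = 0; TS = 5671.125.

TS = 5671.125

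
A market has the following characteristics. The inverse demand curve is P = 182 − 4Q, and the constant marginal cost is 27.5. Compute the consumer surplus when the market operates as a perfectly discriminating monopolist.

A perfectly discriminating monopolist sells every unit with P(Q) ≥ MC(Q), so output equals the competitive quantity Q = 38.625. Each buyer pays their reservation price, so CS = 0 and the firm captures all surplus.
CS = 0.

CS = 0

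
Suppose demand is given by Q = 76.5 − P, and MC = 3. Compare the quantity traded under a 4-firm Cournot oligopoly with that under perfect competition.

Inverting demand: P = 76.5 − Q.
With 4 symmetric Cournot firms, each firm's FOC gives 76.5 − 5q = 3, so q = 14.7, Q = 4·14.7 = 58.8, and P = 17.7.
Under competition P = MC = 3, so Q = (76.5 − 3)/1 = 73.5.

Cournot: Q = 58.8; Competition: Q = 73.5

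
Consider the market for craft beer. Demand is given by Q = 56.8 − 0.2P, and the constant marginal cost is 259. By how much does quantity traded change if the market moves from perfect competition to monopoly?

Quantity traded falls by 2.5

Inverting demand: P = 284 − 5Q.
Under competition P = MC = 259, so Q = (284 − 259)/5 = 5.
Monopoly sets MR = MC: 284 − 10Q = 259 ⇒ Q = 2.5, P = 284 − 5·2.5 = 271.5.
Change in quantity traded: 2.5 − 5 = −2.5.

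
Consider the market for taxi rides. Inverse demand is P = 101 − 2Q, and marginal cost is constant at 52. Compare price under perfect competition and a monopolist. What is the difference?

Perfect competition: P = MC = 52, so 101 − 2Q = 52 and Q = 24.5.
A monopolist chooses Q where MR = MC. MR = 101 − 4Q; setting this equal to 52 gives Q = 12.25 and P = 76.5.
Change in price: 76.5 − 52 = 24.5.

P rises by 24.5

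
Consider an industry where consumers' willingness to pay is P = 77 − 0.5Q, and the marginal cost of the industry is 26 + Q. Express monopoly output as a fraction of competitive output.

Q_m/Q_c = 0.75

Monopoly sets MR = MC: 77 − Q = 26 + Q ⇒ Q = 25.5, P = 77 − 0.5·25.5 = 64.25.
Under competition P = MC: 77 − 0.5Q = 26 + Q ⇒ Q = 34, P = 60.
Ratio Q_m/Q_c = 25.5/34 = 0.75.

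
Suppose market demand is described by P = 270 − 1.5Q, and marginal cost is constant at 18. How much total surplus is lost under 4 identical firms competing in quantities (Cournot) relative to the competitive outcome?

DWL = 846.72

Under competition P = MC = 18, so Q = (270 − 18)/1.5 = 168.
In a 4-firm Cournot equilibrium, symmetry and the first-order condition give q = (270 − 18)/(7.5) = 33.6. So Q = 134.4 and P = 68.4.
DWL is the triangle between Q = 134.4 and Q = 168: ½·(168 − 134.4)·(68.4 − 18) = 846.72.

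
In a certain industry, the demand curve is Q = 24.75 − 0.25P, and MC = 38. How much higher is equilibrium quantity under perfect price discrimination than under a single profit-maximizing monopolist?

Equilibrium quantity rises by 7.625

Inverting demand: P = 99 − 4Q.
Monopoly sets MR = MC: 99 − 8Q = 38 ⇒ Q = 7.625, P = 99 − 4·7.625 = 68.5.
Under first-degree price discrimination the firm charges each unit its demand price and produces up to where P = MC, i.e. Q = 15.25. Consumer surplus is zero; producer surplus equals total surplus.
Change in equilibrium quantity: 15.25 − 7.625 = 7.625.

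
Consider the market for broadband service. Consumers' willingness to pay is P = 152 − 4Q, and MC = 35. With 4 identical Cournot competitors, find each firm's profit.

Cournot with 4 identical firms: the symmetric best-response condition is 152 − 20q = 35. Each firm produces q = 5.85, total output Q = 23.4, price P = 58.4.
Each firm's profit = (58.4 − 35)·5.85 = 136.89.

π_i = 136.89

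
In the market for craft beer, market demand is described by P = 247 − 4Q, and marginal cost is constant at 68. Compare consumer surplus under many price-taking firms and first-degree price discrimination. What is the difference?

Perfect competition: P = MC = 68, so 247 − 4Q = 68 and Q = 44.75.
CS = ½·(247 − 68)·44.75 = 4005.125.
With perfect price discrimination, output is the efficient level Q = 44.75 (where demand meets MC), but every buyer pays their willingness to pay: CS = 0 and PS = total surplus.
CS = 0.
Change in consumer surplus: 0 − 4005.125 = −4005.125.

Consumer surplus falls by 4005.125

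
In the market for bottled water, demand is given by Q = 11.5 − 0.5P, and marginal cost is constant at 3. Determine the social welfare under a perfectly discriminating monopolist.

Inverting demand: P = 23 − 2Q.
With perfect price discrimination, output is the efficient level Q = 10 (where demand meets MC), but every buyer pays their willingness to pay: CS = 0 and PS = total surplus.
TS = 100 (equal to competitive TS).

TS = 100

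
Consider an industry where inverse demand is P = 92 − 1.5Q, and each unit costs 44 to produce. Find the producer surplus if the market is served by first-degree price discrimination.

Under first-degree price discrimination the firm charges each unit its demand price and produces up to where P = MC, i.e. Q = 32. Consumer surplus is zero; producer surplus equals total surplus.
PS = ½·(92 − 44)·32 = 768.

PS = 768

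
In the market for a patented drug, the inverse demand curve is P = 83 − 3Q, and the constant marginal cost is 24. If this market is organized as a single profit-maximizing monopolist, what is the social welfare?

TS = 435.125

The monopolist equates marginal revenue to marginal cost: 83 − 6Q = 24, so Q = 59/6. From demand, P = 53.5.
CS = ½·(83 − 53.5)·59/6 = 3481/24; PS = (53.5 − 24)·59/6 = 3481/12; TS = 435.125.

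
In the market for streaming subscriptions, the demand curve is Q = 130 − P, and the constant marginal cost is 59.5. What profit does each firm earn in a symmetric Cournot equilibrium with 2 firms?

Inverting demand: P = 130 − Q.
In a 2-firm Cournot equilibrium, symmetry and the first-order condition give q = (130 − 59.5)/(3) = 23.5. So Q = 47 and P = 83.
Each firm's profit = (83 − 59.5)·23.5 = 552.25.

π_i = 552.25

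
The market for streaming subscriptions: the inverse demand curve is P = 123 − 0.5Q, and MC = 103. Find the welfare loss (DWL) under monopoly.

DWL = 100

Perfect competition: P = MC = 103, so 123 − 0.5Q = 103 and Q = 40.
A monopolist chooses Q where MR = MC. MR = 123 − Q; setting this equal to 103 gives Q = 20 and P = 113.
DWL is the triangle between Q = 20 and Q = 40: ½·(40 − 20)·(113 − 103) = 100.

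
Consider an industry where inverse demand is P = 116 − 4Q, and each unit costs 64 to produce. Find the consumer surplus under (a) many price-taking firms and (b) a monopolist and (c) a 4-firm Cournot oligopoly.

Competition: CS = 338; Monopoly: CS = 84.5; Cournot: CS = 216.32

Perfect competition: P = MC = 64, so 116 − 4Q = 64 and Q = 13.
CS = ½·(116 − 64)·13 = 338.
Monopoly sets MR = MC: 116 − 8Q = 64 ⇒ Q = 6.5, P = 116 − 4·6.5 = 90.
CS = ½·(116 − 90)·6.5 = 84.5.
Cournot with 4 identical firms: the symmetric best-response condition is 116 − 20q = 64. Each firm produces q = 2.6, total output Q = 10.4, price P = 74.4.
CS = ½·(116 − 74.4)·10.4 = 216.32.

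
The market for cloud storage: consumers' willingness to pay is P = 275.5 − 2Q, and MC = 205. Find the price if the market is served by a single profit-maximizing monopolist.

The monopolist equates marginal revenue to marginal cost: 275.5 − 4Q = 205, so Q = 17.625. From demand, P = 240.25.

P = 240.25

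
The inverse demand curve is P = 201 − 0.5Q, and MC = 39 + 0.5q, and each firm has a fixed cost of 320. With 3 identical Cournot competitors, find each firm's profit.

With 3 symmetric Cournot firms, each firm's FOC gives 201 − 2q = 39 + 0.5q, so q = 64.8, Q = 3·64.8 = 194.4, and P = 103.8.
Each firm's profit = 103.8·64.8 − (39·64.8 + ½·0.5·64.8²) − 320 = 2829.28.

π_i = 2829.28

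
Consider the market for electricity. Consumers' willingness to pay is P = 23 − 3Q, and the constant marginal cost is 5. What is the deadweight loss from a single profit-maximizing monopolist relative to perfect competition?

DWL = 13.5

Under competition P = MC = 5, so Q = (23 − 5)/3 = 6.
Monopoly sets MR = MC: 23 − 6Q = 5 ⇒ Q = 3, P = 23 − 3·3 = 14.
DWL is the triangle between Q = 3 and Q = 6: ½·(6 − 3)·(14 − 5) = 13.5.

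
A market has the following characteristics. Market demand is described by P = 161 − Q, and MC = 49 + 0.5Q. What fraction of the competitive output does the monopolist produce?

Monopoly sets MR = MC: 161 − 2Q = 49 + 0.5Q ⇒ Q = 44.8, P = 161 − 44.8 = 116.2.
Under competition P = MC: 161 − Q = 49 + 0.5Q ⇒ Q = 224/3, P = 259/3.
Ratio Q_m/Q_c = 44.8/(224/3) = 0.6.

Q_m/Q_c = 0.6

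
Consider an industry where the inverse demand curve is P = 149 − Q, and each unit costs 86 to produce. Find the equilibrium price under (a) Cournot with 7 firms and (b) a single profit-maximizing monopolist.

Cournot: P = 93.875; Monopoly: P = 117.5

With 7 symmetric Cournot firms, each firm's FOC gives 149 − 8q = 86, so q = 7.875, Q = 7·7.875 = 55.125, and P = 93.875.
Monopoly sets MR = MC: 149 − 2Q = 86 ⇒ Q = 31.5, P = 149 − 31.5 = 117.5.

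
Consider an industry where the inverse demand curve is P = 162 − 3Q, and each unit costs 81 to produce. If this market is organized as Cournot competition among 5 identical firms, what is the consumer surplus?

In a 5-firm Cournot equilibrium, symmetry and the first-order condition give q = (162 − 81)/(18) = 4.5. So Q = 22.5 and P = 94.5.
CS = ½·(162 − 94.5)·22.5 = 759.375.

CS = 759.375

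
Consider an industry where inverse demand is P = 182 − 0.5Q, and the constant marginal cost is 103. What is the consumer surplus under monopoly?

A monopolist chooses Q where MR = MC. MR = 182 − Q; setting this equal to 103 gives Q = 79 and P = 142.5.
CS = ½·(182 − 142.5)·79 = 1560.25.

CS = 1560.25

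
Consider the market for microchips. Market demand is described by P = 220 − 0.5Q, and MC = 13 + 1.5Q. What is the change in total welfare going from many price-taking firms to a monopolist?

Under competition P = MC: 220 − 0.5Q = 13 + 1.5Q ⇒ Q = 103.5, P = 168.25.
CS = ½·(220 − 168.25)·103.5 = 42849/16; PS = (168.25·103.5 − 13·103.5 − ½·1.5·103.5²) = 128547/16; TS = 10712.25.
Monopoly sets MR = MC: 220 − Q = 13 + 1.5Q ⇒ Q = 82.8, P = 220 − 0.5·82.8 = 178.6.
CS = ½·(220 − 178.6)·82.8 = 1713.96; PS = (178.6·82.8 − 13·82.8 − ½·1.5·82.8²) = 8569.8; TS = 10283.76.
Change in total welfare: 10283.76 − 10712.25 = −428.49.

TS falls by 428.49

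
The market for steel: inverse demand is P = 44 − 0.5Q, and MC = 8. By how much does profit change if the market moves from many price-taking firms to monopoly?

Competitive firms price at marginal cost: P = 8, giving Q = 72.
Profit = (8 − 8)·72 = 0.
The monopolist equates marginal revenue to marginal cost: 44 − Q = 8, so Q = 36. From demand, P = 26.
Profit = (26 − 8)·36 = 648.
Change in profit: 648 − 0 = 648.

π rises by 648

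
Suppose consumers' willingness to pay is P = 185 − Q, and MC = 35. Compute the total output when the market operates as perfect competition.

Q = 150

Perfect competition: P = MC = 35, so 185 − Q = 35 and Q = 150.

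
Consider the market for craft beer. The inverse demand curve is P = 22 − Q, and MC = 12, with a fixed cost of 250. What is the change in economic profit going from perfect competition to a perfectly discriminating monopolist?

π rises by 50

Perfect competition: P = MC = 12, so 22 − Q = 12 and Q = 10.
Profit = (12 − 12)·10 − 250 = −250.
A perfectly discriminating monopolist sells every unit with P(Q) ≥ MC(Q), so output equals the competitive quantity Q = 10. Each buyer pays their reservation price, so CS = 0 and the firm captures all surplus.
PS equals the full surplus area, 50. Profit = 50 − 250 = −200.
Change in economic profit: −200 − −250 = 50.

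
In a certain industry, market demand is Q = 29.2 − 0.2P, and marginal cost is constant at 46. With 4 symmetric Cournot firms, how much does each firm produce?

Inverting demand: P = 146 − 5Q.
In a 4-firm Cournot equilibrium, symmetry and the first-order condition give q = (146 − 46)/(25) = 4. So Q = 16 and P = 66.

q_i = 4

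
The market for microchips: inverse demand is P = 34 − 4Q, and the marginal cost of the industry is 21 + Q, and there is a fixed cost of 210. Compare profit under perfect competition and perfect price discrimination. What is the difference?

Competitive equilibrium sets price equal to marginal cost: 34 − 4Q = 21 + Q, so Q = 2.6 and P = 23.6.
Profit = 23.6·2.6 − (21·2.6 + ½·1·2.6²) − 210 = −206.62.
A perfectly discriminating monopolist sells every unit with P(Q) ≥ MC(Q), so output equals the competitive quantity Q = 2.6. Each buyer pays their reservation price, so CS = 0 and the firm captures all surplus.
PS equals the full surplus area, 16.9. Profit = 16.9 − 210 = −193.1.
Change in profit: −193.1 − −206.62 = 13.52.

π rises by 13.52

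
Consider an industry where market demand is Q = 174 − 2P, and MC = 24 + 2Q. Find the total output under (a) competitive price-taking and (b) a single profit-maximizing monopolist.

Competition: Q = 25.2; Monopoly: Q = 21

Inverting demand: P = 87 − 0.5Q.
Competitive equilibrium sets price equal to marginal cost: 87 − 0.5Q = 24 + 2Q, so Q = 25.2 and P = 74.4.
A monopolist chooses Q where MR = MC. MR = 87 − Q; setting this equal to 24 + 2Q gives Q = 21 and P = 76.5.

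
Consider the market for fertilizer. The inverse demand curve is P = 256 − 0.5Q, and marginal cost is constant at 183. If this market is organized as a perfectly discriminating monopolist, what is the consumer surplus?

A perfectly discriminating monopolist sells every unit with P(Q) ≥ MC(Q), so output equals the competitive quantity Q = 146. Each buyer pays their reservation price, so CS = 0 and the firm captures all surplus.
CS = 0.

CS = 0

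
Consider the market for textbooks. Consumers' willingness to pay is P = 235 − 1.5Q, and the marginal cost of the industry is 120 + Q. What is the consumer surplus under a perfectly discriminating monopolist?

A perfectly discriminating monopolist sells every unit with P(Q) ≥ MC(Q), so output equals the competitive quantity Q = 46. Each buyer pays their reservation price, so CS = 0 and the firm captures all surplus.
CS = 0.

CS = 0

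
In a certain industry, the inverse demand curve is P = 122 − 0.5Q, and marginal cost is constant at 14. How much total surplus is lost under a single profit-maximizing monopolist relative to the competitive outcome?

DWL = 2916

Competitive firms price at marginal cost: P = 14, giving Q = 216.
Monopoly sets MR = MC: 122 − Q = 14 ⇒ Q = 108, P = 122 − 0.5·108 = 68.
DWL is the triangle between Q = 108 and Q = 216: ½·(216 − 108)·(68 − 14) = 2916.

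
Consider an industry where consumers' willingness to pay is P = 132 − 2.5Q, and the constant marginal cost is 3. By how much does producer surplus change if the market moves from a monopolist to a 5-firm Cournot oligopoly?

Monopoly sets MR = MC: 132 − 5Q = 3 ⇒ Q = 25.8, P = 132 − 2.5·25.8 = 67.5.
PS = (67.5 − 3)·25.8 = 1664.1.
In a 5-firm Cournot equilibrium, symmetry and the first-order condition give q = (132 − 3)/(15) = 8.6. So Q = 43 and P = 24.5.
PS = (24.5 − 3)·43 = 924.5.
Change in producer surplus: 924.5 − 1664.1 = −739.6.

PS falls by 739.6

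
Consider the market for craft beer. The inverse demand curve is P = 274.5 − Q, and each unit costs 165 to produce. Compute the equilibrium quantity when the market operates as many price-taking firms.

Under competition P = MC = 165, so Q = (274.5 − 165)/1 = 109.5.

Q = 109.5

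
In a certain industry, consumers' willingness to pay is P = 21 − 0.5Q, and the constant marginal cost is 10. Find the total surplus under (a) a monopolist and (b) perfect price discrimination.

Monopoly: TS = 90.75; Perfect PD: TS = 121

A monopolist chooses Q where MR = MC. MR = 21 − Q; setting this equal to 10 gives Q = 11 and P = 15.5.
CS = ½·(21 − 15.5)·11 = 30.25; PS = (15.5 − 10)·11 = 60.5; TS = 90.75.
With perfect price discrimination, output is the efficient level Q = 22 (where demand meets MC), but every buyer pays their willingness to pay: CS = 0 and PS = total surplus.
TS = 121 (equal to competitive TS).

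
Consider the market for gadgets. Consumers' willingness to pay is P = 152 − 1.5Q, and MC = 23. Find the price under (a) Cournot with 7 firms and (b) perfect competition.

With 7 symmetric Cournot firms, each firm's FOC gives 152 − 12q = 23, so q = 10.75, Q = 7·10.75 = 75.25, and P = 39.125.
Perfect competition: P = MC = 23, so 152 − 1.5Q = 23 and Q = 86.

Cournot: P = 39.125; Competition: P = 23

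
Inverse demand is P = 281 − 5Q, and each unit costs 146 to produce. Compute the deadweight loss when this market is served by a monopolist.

Perfect competition: P = MC = 146, so 281 − 5Q = 146 and Q = 27.
The monopolist equates marginal revenue to marginal cost: 281 − 10Q = 146, so Q = 13.5. From demand, P = 213.5.
DWL is the triangle between Q = 13.5 and Q = 27: ½·(27 − 13.5)·(213.5 − 146) = 455.625.

DWL = 455.625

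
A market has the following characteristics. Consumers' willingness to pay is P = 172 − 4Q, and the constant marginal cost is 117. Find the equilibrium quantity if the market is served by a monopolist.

The monopolist equates marginal revenue to marginal cost: 172 − 8Q = 117, so Q = 6.875. From demand, P = 144.5.

Q = 6.875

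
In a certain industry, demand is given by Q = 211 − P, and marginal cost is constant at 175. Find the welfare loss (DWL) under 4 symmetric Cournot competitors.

Inverting demand: P = 211 − Q.
Competitive firms price at marginal cost: P = 175, giving Q = 36.
Cournot with 4 identical firms: the symmetric best-response condition is 211 − 5q = 175. Each firm produces q = 7.2, total output Q = 28.8, price P = 182.2.
DWL is the triangle between Q = 28.8 and Q = 36: ½·(36 − 28.8)·(182.2 − 175) = 25.92.

DWL = 25.92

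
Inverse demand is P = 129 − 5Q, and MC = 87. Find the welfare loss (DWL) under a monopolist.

DWL = 44.1

Perfect competition: P = MC = 87, so 129 − 5Q = 87 and Q = 8.4.
The monopolist equates marginal revenue to marginal cost: 129 − 10Q = 87, so Q = 4.2. From demand, P = 108.
DWL is the triangle between Q = 4.2 and Q = 8.4: ½·(8.4 − 4.2)·(108 − 87) = 44.1.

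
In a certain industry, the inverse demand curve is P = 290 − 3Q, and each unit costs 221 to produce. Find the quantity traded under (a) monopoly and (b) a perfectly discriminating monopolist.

The monopolist equates marginal revenue to marginal cost: 290 − 6Q = 221, so Q = 11.5. From demand, P = 255.5.
A perfectly discriminating monopolist sells every unit with P(Q) ≥ MC(Q), so output equals the competitive quantity Q = 23. Each buyer pays their reservation price, so CS = 0 and the firm captures all surplus.

Monopoly: Q = 11.5; Perfect PD: Q = 23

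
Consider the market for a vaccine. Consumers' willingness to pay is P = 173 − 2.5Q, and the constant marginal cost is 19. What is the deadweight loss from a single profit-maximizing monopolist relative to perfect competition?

Competitive firms price at marginal cost: P = 19, giving Q = 61.6.
A monopolist chooses Q where MR = MC. MR = 173 − 5Q; setting this equal to 19 gives Q = 30.8 and P = 96.
DWL is the triangle between Q = 30.8 and Q = 61.6: ½·(61.6 − 30.8)·(96 − 19) = 1185.8.

DWL = 1185.8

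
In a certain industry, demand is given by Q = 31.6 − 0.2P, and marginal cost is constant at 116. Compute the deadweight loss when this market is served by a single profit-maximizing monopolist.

Inverting demand: P = 158 − 5Q.
Under competition P = MC = 116, so Q = (158 − 116)/5 = 8.4.
Monopoly sets MR = MC: 158 − 10Q = 116 ⇒ Q = 4.2, P = 158 − 5·4.2 = 137.
DWL is the triangle between Q = 4.2 and Q = 8.4: ½·(8.4 − 4.2)·(137 − 116) = 44.1.

DWL = 44.1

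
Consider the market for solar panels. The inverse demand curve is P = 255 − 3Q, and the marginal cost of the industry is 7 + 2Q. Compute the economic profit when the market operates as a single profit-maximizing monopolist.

Profit = 3844

The monopolist equates marginal revenue to marginal cost: 255 − 6Q = 7 + 2Q, so Q = 31. From demand, P = 162.
Profit = 162·31 − (7·31 + ½·2·31²) = 3844.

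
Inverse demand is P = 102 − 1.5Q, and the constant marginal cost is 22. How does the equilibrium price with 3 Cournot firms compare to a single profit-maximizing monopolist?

Cournot: P = 42; Monopoly: P = 62

In a 3-firm Cournot equilibrium, symmetry and the first-order condition give q = (102 − 22)/(6) = 40/3. So Q = 40 and P = 42.
Monopoly sets MR = MC: 102 − 3Q = 22 ⇒ Q = 80/3, P = 102 − 1.5·80/3 = 62.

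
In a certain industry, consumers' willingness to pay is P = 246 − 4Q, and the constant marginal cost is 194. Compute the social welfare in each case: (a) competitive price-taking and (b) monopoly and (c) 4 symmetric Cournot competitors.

Competition: TS = 338; Monopoly: TS = 253.5; Cournot: TS = 324.48

Perfect competition: P = MC = 194, so 246 − 4Q = 194 and Q = 13.
CS = ½·(246 − 194)·13 = 338; PS = (194 − 194)·13 = 0; TS = 338.
A monopolist chooses Q where MR = MC. MR = 246 − 8Q; setting this equal to 194 gives Q = 6.5 and P = 220.
CS = ½·(246 − 220)·6.5 = 84.5; PS = (220 − 194)·6.5 = 169; TS = 253.5.
Cournot with 4 identical firms: the symmetric best-response condition is 246 − 20q = 194. Each firm produces q = 2.6, total output Q = 10.4, price P = 204.4.
CS = ½·(246 − 204.4)·10.4 = 216.32; PS = (204.4 − 194)·10.4 = 108.16; TS = 324.48.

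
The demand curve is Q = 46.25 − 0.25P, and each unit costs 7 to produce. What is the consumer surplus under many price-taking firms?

CS = 3960.5

Inverting demand: P = 185 − 4Q.
Perfect competition: P = MC = 7, so 185 − 4Q = 7 and Q = 44.5.
CS = ½·(185 − 7)·44.5 = 3960.5.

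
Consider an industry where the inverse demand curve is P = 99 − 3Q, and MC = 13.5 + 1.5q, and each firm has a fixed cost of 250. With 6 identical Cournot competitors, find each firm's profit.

π_i = −195.85

With 6 symmetric Cournot firms, each firm's FOC gives 99 − 21q = 13.5 + 1.5q, so q = 3.8, Q = 6·3.8 = 22.8, and P = 30.6.
Each firm's profit = 30.6·3.8 − (13.5·3.8 + ½·1.5·3.8²) − 250 = −195.85.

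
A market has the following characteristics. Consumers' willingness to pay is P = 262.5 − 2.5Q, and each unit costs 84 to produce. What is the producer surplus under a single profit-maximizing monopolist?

PS = 3186.225

A monopolist chooses Q where MR = MC. MR = 262.5 − 5Q; setting this equal to 84 gives Q = 35.7 and P = 173.25.
PS = (173.25 − 84)·35.7 = 3186.225.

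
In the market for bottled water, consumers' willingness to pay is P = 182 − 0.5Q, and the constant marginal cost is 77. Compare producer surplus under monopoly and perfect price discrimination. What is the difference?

The monopolist equates marginal revenue to marginal cost: 182 − Q = 77, so Q = 105. From demand, P = 129.5.
PS = (129.5 − 77)·105 = 5512.5.
With perfect price discrimination, output is the efficient level Q = 210 (where demand meets MC), but every buyer pays their willingness to pay: CS = 0 and PS = total surplus.
PS = ½·(182 − 77)·210 = 11025.
Change in producer surplus: 11025 − 5512.5 = 5512.5.

Producer surplus rises by 5512.5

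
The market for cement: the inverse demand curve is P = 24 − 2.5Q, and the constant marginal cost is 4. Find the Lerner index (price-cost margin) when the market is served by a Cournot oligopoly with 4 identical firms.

Lerner index = 0.5

Cournot with 4 identical firms: the symmetric best-response condition is 24 − 12.5q = 4. Each firm produces q = 1.6, total output Q = 6.4, price P = 8.
Lerner index = (P − MC)/P = (8 − 4)/8 = 0.5.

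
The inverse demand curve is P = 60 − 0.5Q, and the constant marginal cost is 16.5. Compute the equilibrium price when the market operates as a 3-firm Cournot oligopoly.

Cournot with 3 identical firms: the symmetric best-response condition is 60 − 2q = 16.5. Each firm produces q = 21.75, total output Q = 65.25, price P = 27.375.

P = 27.375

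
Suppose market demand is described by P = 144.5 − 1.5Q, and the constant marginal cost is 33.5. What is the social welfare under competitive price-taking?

Competitive firms price at marginal cost: P = 33.5, giving Q = 74.
CS = ½·(144.5 − 33.5)·74 = 4107; PS = (33.5 − 33.5)·74 = 0; TS = 4107.

TS = 4107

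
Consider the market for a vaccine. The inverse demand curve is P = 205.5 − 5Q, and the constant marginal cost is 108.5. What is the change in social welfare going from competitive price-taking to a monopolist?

TS falls by 235.225

Competitive firms price at marginal cost: P = 108.5, giving Q = 19.4.
CS = ½·(205.5 − 108.5)·19.4 = 940.9; PS = (108.5 − 108.5)·19.4 = 0; TS = 940.9.
The monopolist equates marginal revenue to marginal cost: 205.5 − 10Q = 108.5, so Q = 9.7. From demand, P = 157.
CS = ½·(205.5 − 157)·9.7 = 235.225; PS = (157 − 108.5)·9.7 = 470.45; TS = 705.675.
Change in social welfare: 705.675 − 940.9 = −235.225.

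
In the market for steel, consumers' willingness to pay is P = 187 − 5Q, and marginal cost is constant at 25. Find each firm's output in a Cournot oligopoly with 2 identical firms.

In a 2-firm Cournot equilibrium, symmetry and the first-order condition give q = (187 − 25)/(15) = 10.8. So Q = 21.6 and P = 79.

q_i = 10.8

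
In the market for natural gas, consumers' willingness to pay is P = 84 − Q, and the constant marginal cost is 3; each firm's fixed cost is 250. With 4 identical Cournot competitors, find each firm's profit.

π_i = 12.44

With 4 symmetric Cournot firms, each firm's FOC gives 84 − 5q = 3, so q = 16.2, Q = 4·16.2 = 64.8, and P = 19.2.
Each firm's profit = (19.2 − 3)·16.2 − 250 = 12.44.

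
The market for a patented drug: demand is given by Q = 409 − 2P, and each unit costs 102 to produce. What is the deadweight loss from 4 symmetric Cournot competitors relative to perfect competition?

Inverting demand: P = 204.5 − 0.5Q.
Under competition P = MC = 102, so Q = (204.5 − 102)/0.5 = 205.
Cournot with 4 identical firms: the symmetric best-response condition is 204.5 − 2.5q = 102. Each firm produces q = 41, total output Q = 164, price P = 122.5.
DWL is the triangle between Q = 164 and Q = 205: ½·(205 − 164)·(122.5 − 102) = 420.25.

DWL = 420.25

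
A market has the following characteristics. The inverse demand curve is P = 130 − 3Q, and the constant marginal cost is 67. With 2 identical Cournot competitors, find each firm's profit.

Cournot with 2 identical firms: the symmetric best-response condition is 130 − 9q = 67. Each firm produces q = 7, total output Q = 14, price P = 88.
Each firm's profit = (88 − 67)·7 = 147.

π_i = 147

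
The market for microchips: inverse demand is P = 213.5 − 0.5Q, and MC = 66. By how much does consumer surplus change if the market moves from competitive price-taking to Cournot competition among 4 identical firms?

CS falls by 7832.25

Perfect competition: P = MC = 66, so 213.5 − 0.5Q = 66 and Q = 295.
CS = ½·(213.5 − 66)·295 = 21756.25.
With 4 symmetric Cournot firms, each firm's FOC gives 213.5 − 2.5q = 66, so q = 59, Q = 4·59 = 236, and P = 95.5.
CS = ½·(213.5 − 95.5)·236 = 13924.
Change in consumer surplus: 13924 − 21756.25 = −7832.25.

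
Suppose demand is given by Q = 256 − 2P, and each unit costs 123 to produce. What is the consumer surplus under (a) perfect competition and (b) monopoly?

Competition: CS = 25; Monopoly: CS = 6.25

Inverting demand: P = 128 − 0.5Q.
Perfect competition: P = MC = 123, so 128 − 0.5Q = 123 and Q = 10.
CS = ½·(128 − 123)·10 = 25.
The monopolist equates marginal revenue to marginal cost: 128 − Q = 123, so Q = 5. From demand, P = 125.5.
CS = ½·(128 − 125.5)·5 = 6.25.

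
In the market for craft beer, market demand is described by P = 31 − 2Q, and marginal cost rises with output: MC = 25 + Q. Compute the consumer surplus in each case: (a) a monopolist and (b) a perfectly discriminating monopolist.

The monopolist equates marginal revenue to marginal cost: 31 − 4Q = 25 + Q, so Q = 1.2. From demand, P = 28.6.
CS = ½·(31 − 28.6)·1.2 = 1.44.
Under first-degree price discrimination the firm charges each unit its demand price and produces up to where P = MC, i.e. Q = 2. Consumer surplus is zero; producer surplus equals total surplus.
CS = 0.

Monopoly: CS = 1.44; Perfect PD: CS = 0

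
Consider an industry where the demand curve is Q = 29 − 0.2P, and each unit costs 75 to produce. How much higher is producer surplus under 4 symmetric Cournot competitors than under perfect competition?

Producer surplus rises by 156.8

Inverting demand: P = 145 − 5Q.
Under competition P = MC = 75, so Q = (145 − 75)/5 = 14.
PS = (75 − 75)·14 = 0.
In a 4-firm Cournot equilibrium, symmetry and the first-order condition give q = (145 − 75)/(25) = 2.8. So Q = 11.2 and P = 89.
PS = (89 − 75)·11.2 = 156.8.
Change in producer surplus: 156.8 − 0 = 156.8.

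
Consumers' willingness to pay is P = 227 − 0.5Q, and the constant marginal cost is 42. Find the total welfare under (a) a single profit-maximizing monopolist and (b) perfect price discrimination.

Monopoly: TS = 25668.75; Perfect PD: TS = 34225

Monopoly sets MR = MC: 227 − Q = 42 ⇒ Q = 185, P = 227 − 0.5·185 = 134.5.
CS = ½·(227 − 134.5)·185 = 8556.25; PS = (134.5 − 42)·185 = 17112.5; TS = 25668.75.
Under first-degree price discrimination the firm charges each unit its demand price and produces up to where P = MC, i.e. Q = 370. Consumer surplus is zero; producer surplus equals total surplus.
TS = 34225 (equal to competitive TS).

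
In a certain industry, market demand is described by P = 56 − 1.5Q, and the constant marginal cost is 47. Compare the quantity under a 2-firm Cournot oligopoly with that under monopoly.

Cournot with 2 identical firms: the symmetric best-response condition is 56 − 4.5q = 47. Each firm produces q = 2, total output Q = 4, price P = 50.
The monopolist equates marginal revenue to marginal cost: 56 − 3Q = 47, so Q = 3. From demand, P = 51.5.

Cournot: Q = 4; Monopoly: Q = 3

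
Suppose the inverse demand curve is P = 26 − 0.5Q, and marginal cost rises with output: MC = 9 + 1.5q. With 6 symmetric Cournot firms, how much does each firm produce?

q_i = 3.4

With 6 symmetric Cournot firms, each firm's FOC gives 26 − 3.5q = 9 + 1.5q, so q = 3.4, Q = 6·3.4 = 20.4, and P = 15.8.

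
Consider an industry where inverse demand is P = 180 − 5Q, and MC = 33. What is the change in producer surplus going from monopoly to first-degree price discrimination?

Monopoly sets MR = MC: 180 − 10Q = 33 ⇒ Q = 14.7, P = 180 − 5·14.7 = 106.5.
PS = (106.5 − 33)·14.7 = 1080.45.
Under first-degree price discrimination the firm charges each unit its demand price and produces up to where P = MC, i.e. Q = 29.4. Consumer surplus is zero; producer surplus equals total surplus.
PS = ½·(180 − 33)·29.4 = 2160.9.
Change in producer surplus: 2160.9 − 1080.45 = 1080.45.

PS rises by 1080.45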